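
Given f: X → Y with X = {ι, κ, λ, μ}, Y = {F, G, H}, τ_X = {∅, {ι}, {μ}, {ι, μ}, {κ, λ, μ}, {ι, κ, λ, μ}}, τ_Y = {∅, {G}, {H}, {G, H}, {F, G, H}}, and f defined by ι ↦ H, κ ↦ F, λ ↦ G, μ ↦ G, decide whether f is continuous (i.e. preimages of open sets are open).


f is NOT continuous.

Compute f^{-1}(U) for each U ∈ τ_Y:
  U = ∅: f^{-1}(U) = ∅ ∈ τ_X ✓.
  U = {G}: f^{-1}(U) = {λ, μ} ∉ τ_X ✗.
  U = {H}: f^{-1}(U) = {ι} ∈ τ_X ✓.
  U = {G, H}: f^{-1}(U) = {ι, λ, μ} ∉ τ_X ✗.
  U = {F, G, H}: f^{-1}(U) = {ι, κ, λ, μ} ∈ τ_X ✓.
Found U = {G} with f^{-1}(U) = {λ, μ} not in τ_X. Therefore f is NOT continuous.


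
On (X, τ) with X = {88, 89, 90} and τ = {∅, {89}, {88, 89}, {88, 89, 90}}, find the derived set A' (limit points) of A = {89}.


A' = {88, 90}

For each x ∈ X, list the open sets U ∈ τ with x ∈ U, then check whether U ∩ (A ∖ {x}) ≠ ∅ for every such U.
  x = 88: opens ∋ x are {88, 89}, {88, 89, 90}; each meets A ∖ {88}, so x IS a limit point.
  x = 89: open {89} ∋ x has {89} ∩ (A ∖ {89}) = ∅, so x is NOT a limit point.
  x = 90: opens ∋ x are {88, 89, 90}; each meets A ∖ {90}, so x IS a limit point.
Collecting: A' = {88, 90}.


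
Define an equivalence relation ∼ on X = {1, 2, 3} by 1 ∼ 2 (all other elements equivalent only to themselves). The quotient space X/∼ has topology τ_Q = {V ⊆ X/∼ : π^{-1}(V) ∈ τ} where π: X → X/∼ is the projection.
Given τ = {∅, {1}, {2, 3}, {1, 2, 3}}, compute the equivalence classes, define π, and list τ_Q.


X/∼ = {[1=2], [3]}; |τ_Q| = 2.

Equivalence classes: [1=2], [3].
Quotient map π: X → X/∼ sends 1 ↦ [1=2], 2 ↦ [1=2], 3 ↦ [3].
For each subset V ⊆ X/∼, compute π^{-1}(V) ⊆ X and check whether π^{-1}(V) ∈ τ. V is open in τ_Q iff π^{-1}(V) ∈ τ.
  V = {}: π^{-1}(V) = ∅ ∈ τ ✓.
  V = {[1=2]}: π^{-1}(V) = {1, 2} ∉ τ ✗.
  V = {[3]}: π^{-1}(V) = {3} ∉ τ ✗.
  V = {[1=2], [3]}: π^{-1}(V) = {1, 2, 3} ∈ τ ✓.
Open sets in the quotient: τ_Q = {{}, {[1=2], [3]}} (2 elements).


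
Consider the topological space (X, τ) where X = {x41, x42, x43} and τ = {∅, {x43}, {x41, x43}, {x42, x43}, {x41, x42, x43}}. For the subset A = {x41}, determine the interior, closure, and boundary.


int(A) = ∅, cl(A) = {x41}, ∂A = {x41}.

Closed sets in (X, τ) are complements of opens:
  closed(X, τ) = {∅, {x41}, {x42}, {x41, x42}, {x41, x42, x43}}.
int(A) = ⋃ {U ∈ τ : U ⊆ A}. Opens contained in A: ∅.
Taking the union of these: int(A) = ∅.
cl(A) = ⋂ {C closed : A ⊆ C}. Closed sets containing A: {x41}, {x41, x42}, {x41, x42, x43}.
Intersecting these: cl(A) = {x41}.
∂A = cl(A) ∖ int(A) = {x41} ∖ ∅ = {x41}.


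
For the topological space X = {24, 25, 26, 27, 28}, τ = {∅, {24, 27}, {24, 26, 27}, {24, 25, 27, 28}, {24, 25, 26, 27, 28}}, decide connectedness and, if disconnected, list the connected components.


(X, τ) is connected.

Find clopen sets (U ∈ τ with X ∖ U ∈ τ):
  U = ∅, X ∖ U = {24, 25, 26, 27, 28} — both open, so U is clopen.
  U = {24, 25, 26, 27, 28}, X ∖ U = ∅ — both open, so U is clopen.
Only trivial clopens (∅ and X) exist, so (X, τ) is connected.
Compute connected components by grouping points that agree on all clopens:
  component: {24, 25, 26, 27, 28}


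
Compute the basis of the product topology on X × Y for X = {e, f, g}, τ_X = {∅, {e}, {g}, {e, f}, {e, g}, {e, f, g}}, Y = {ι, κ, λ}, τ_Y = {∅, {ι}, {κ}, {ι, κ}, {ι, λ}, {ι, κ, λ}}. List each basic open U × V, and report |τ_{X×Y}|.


Basis B = {∅ × ∅, {e} × {ι}, {e} × {κ}, {g} × {ι}, {g} × {κ}, {e} × {ι, κ}, {e} × {ι, λ}, {e, f} × {ι}, {e, g} × {ι}, {e, f} × {κ}, {e, g} × {κ}, {g} × {ι, κ}, {g} × {ι, λ}, {e} × {ι, κ, λ}, {e, f, g} × {ι}, {e, f, g} × {κ}, {g} × {ι, κ, λ}, {e, f} × {ι, κ}, {e, g} × {ι, κ}, {e, f} × {ι, λ}, {e, g} × {ι, λ}, {e, f} × {ι, κ, λ}, {e, g} × {ι, κ, λ}, {e, f, g} × {ι, κ}, {e, f, g} × {ι, λ}, {e, f, g} × {ι, κ, λ}}; |τ_{X×Y}| = 108.

Enumerate products U × V with U ∈ τ_X, V ∈ τ_Y (deduplicated):
  ∅ × ∅ = {} (∅)
  {e} × {ι} = {(e,ι)}
  {e} × {κ} = {(e,κ)}
  {g} × {ι} = {(g,ι)}
  {g} × {κ} = {(g,κ)}
  {e} × {ι, κ} = {(e,ι), (e,κ)}
  {e} × {ι, λ} = {(e,ι), (e,λ)}
  {e, f} × {ι} = {(e,ι), (f,ι)}
  {e, g} × {ι} = {(e,ι), (g,ι)}
  {e, f} × {κ} = {(e,κ), (f,κ)}
  {e, g} × {κ} = {(e,κ), (g,κ)}
  {g} × {ι, κ} = {(g,ι), (g,κ)}
  {g} × {ι, λ} = {(g,ι), (g,λ)}
  {e} × {ι, κ, λ} = {(e,ι), (e,κ), (e,λ)}
  {e, f, g} × {ι} = {(e,ι), (f,ι), (g,ι)}
  {e, f, g} × {κ} = {(e,κ), (f,κ), (g,κ)}
  {g} × {ι, κ, λ} = {(g,ι), (g,κ), (g,λ)}
  {e, f} × {ι, κ} = {(e,ι), (e,κ), (f,ι), (f,κ)}
  {e, g} × {ι, κ} = {(e,ι), (e,κ), (g,ι), (g,κ)}
  {e, f} × {ι, λ} = {(e,ι), (e,λ), (f,ι), (f,λ)}
  {e, g} × {ι, λ} = {(e,ι), (e,λ), (g,ι), (g,λ)}
  {e, f} × {ι, κ, λ} = {(e,ι), (e,κ), (e,λ), (f,ι), (f,κ), (f,λ)}
  {e, g} × {ι, κ, λ} = {(e,ι), (e,κ), (e,λ), (g,ι), (g,κ), (g,λ)}
  {e, f, g} × {ι, κ} = {(e,ι), (e,κ), (f,ι), (f,κ), (g,ι), (g,κ)}
  {e, f, g} × {ι, λ} = {(e,ι), (e,λ), (f,ι), (f,λ), (g,ι), (g,λ)}
  {e, f, g} × {ι, κ, λ} = {(e,ι), (e,κ), (e,λ), (f,ι), (f,κ), (f,λ), (g,ι), (g,κ), (g,λ)}
These 26 distinct sets form the basis B.
Close under arbitrary unions to get τ_{X×Y}; counting gives |τ_{X×Y}| = 108.


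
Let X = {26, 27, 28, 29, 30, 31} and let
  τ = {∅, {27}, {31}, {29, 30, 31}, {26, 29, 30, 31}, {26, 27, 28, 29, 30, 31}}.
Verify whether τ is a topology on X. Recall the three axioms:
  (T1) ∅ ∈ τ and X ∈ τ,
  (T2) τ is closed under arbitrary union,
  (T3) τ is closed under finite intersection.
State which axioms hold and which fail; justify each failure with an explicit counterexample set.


τ is NOT a topology on X.

Axiom (T1): ∅ ∈ τ? Yes; X ∈ τ? Yes.
Axiom (T2/T3): check pairwise unions and intersections of members of τ.
Counterexample for (T2): {27} ∪ {31} = {27, 31} ∉ τ. Therefore τ is NOT a topology.


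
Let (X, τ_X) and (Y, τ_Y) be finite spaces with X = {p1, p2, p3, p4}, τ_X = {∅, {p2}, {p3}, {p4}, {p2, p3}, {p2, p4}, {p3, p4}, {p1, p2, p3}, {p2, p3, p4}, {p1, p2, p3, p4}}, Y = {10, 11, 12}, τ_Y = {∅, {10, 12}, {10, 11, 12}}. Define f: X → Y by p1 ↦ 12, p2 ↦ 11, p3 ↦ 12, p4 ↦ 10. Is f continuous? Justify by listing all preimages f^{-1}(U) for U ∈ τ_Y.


f is NOT continuous.

Compute f^{-1}(U) for each U ∈ τ_Y:
  U = ∅: f^{-1}(U) = ∅ ∈ τ_X ✓.
  U = {10, 12}: f^{-1}(U) = {p1, p3, p4} ∉ τ_X ✗.
  U = {10, 11, 12}: f^{-1}(U) = {p1, p2, p3, p4} ∈ τ_X ✓.
Found U = {10, 12} with f^{-1}(U) = {p1, p3, p4} not in τ_X. Therefore f is NOT continuous.


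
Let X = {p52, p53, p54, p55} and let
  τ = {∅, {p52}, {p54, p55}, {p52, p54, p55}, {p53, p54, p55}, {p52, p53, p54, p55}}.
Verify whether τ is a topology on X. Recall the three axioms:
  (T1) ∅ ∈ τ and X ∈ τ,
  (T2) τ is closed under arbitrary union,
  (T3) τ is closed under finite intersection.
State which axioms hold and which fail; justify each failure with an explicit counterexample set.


τ IS a topology on X.

Axiom (T1): ∅ ∈ τ? Yes; X ∈ τ? Yes.
Axiom (T2/T3): check pairwise unions and intersections of members of τ.
All pairwise intersections and unions checked — each lies in τ. Therefore τ satisfies (T1), (T2), (T3): it IS a topology on X.


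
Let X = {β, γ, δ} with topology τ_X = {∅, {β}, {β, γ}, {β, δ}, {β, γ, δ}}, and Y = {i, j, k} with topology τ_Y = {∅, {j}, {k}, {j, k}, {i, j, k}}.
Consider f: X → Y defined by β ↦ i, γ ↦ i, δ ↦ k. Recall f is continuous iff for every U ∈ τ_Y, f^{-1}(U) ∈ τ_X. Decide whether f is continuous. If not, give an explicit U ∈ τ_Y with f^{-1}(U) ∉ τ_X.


f is NOT continuous.

Compute f^{-1}(U) for each U ∈ τ_Y:
  U = ∅: f^{-1}(U) = ∅ ∈ τ_X ✓.
  U = {j}: f^{-1}(U) = ∅ ∈ τ_X ✓.
  U = {k}: f^{-1}(U) = {δ} ∉ τ_X ✗.
  U = {j, k}: f^{-1}(U) = {δ} ∉ τ_X ✗.
  U = {i, j, k}: f^{-1}(U) = {β, γ, δ} ∈ τ_X ✓.
Found U = {k} with f^{-1}(U) = {δ} not in τ_X. Therefore f is NOT continuous.


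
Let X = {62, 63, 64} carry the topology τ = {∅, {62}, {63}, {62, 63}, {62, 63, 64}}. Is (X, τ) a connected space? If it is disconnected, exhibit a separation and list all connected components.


(X, τ) is connected.

Find clopen sets (U ∈ τ with X ∖ U ∈ τ):
  U = ∅, X ∖ U = {62, 63, 64} — both open, so U is clopen.
  U = {62, 63, 64}, X ∖ U = ∅ — both open, so U is clopen.
Only trivial clopens (∅ and X) exist, so (X, τ) is connected.
Compute connected components by grouping points that agree on all clopens:
  component: {62, 63, 64}


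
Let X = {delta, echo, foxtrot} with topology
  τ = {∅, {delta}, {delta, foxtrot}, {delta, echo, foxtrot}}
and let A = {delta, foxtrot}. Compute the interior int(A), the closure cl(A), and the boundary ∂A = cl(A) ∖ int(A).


int(A) = {delta, foxtrot}, cl(A) = {delta, echo, foxtrot}, ∂A = {echo}.

Closed sets in (X, τ) are complements of opens:
  closed(X, τ) = {∅, {echo}, {echo, foxtrot}, {delta, echo, foxtrot}}.
int(A) = ⋃ {U ∈ τ : U ⊆ A}. Opens contained in A: ∅, {delta}, {delta, foxtrot}.
Taking the union of these: int(A) = {delta, foxtrot}.
cl(A) = ⋂ {C closed : A ⊆ C}. Closed sets containing A: {delta, echo, foxtrot}.
Intersecting these: cl(A) = {delta, echo, foxtrot}.
∂A = cl(A) ∖ int(A) = {delta, echo, foxtrot} ∖ {delta, foxtrot} = {echo}.


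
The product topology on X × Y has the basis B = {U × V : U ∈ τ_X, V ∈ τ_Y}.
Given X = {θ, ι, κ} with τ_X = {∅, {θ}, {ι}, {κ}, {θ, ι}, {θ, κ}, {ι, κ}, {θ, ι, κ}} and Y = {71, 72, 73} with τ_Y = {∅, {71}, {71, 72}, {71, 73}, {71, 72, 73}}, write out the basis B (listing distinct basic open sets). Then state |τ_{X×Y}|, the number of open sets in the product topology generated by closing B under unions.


Basis B = {∅ × ∅, {θ} × {71}, {ι} × {71}, {κ} × {71}, {θ} × {71, 72}, {θ} × {71, 73}, {θ, ι} × {71}, {θ, κ} × {71}, {ι} × {71, 72}, {ι} × {71, 73}, {ι, κ} × {71}, {κ} × {71, 72}, {κ} × {71, 73}, {θ} × {71, 72, 73}, {θ, ι, κ} × {71}, {ι} × {71, 72, 73}, {κ} × {71, 72, 73}, {θ, ι} × {71, 72}, {θ, κ} × {71, 72}, {θ, ι} × {71, 73}, {θ, κ} × {71, 73}, {ι, κ} × {71, 72}, {ι, κ} × {71, 73}, {θ, ι} × {71, 72, 73}, {θ, κ} × {71, 72, 73}, {θ, ι, κ} × {71, 72}, {θ, ι, κ} × {71, 73}, {ι, κ} × {71, 72, 73}, {θ, ι, κ} × {71, 72, 73}}; |τ_{X×Y}| = 125.

Enumerate products U × V with U ∈ τ_X, V ∈ τ_Y (deduplicated):
  ∅ × ∅ = {} (∅)
  {θ} × {71} = {(θ,71)}
  {ι} × {71} = {(ι,71)}
  {κ} × {71} = {(κ,71)}
  {θ} × {71, 72} = {(θ,71), (θ,72)}
  {θ} × {71, 73} = {(θ,71), (θ,73)}
  {θ, ι} × {71} = {(θ,71), (ι,71)}
  {θ, κ} × {71} = {(θ,71), (κ,71)}
  {ι} × {71, 72} = {(ι,71), (ι,72)}
  {ι} × {71, 73} = {(ι,71), (ι,73)}
  {ι, κ} × {71} = {(ι,71), (κ,71)}
  {κ} × {71, 72} = {(κ,71), (κ,72)}
  {κ} × {71, 73} = {(κ,71), (κ,73)}
  {θ} × {71, 72, 73} = {(θ,71), (θ,72), (θ,73)}
  {θ, ι, κ} × {71} = {(θ,71), (ι,71), (κ,71)}
  {ι} × {71, 72, 73} = {(ι,71), (ι,72), (ι,73)}
  {κ} × {71, 72, 73} = {(κ,71), (κ,72), (κ,73)}
  {θ, ι} × {71, 72} = {(θ,71), (θ,72), (ι,71), (ι,72)}
  {θ, κ} × {71, 72} = {(θ,71), (θ,72), (κ,71), (κ,72)}
  {θ, ι} × {71, 73} = {(θ,71), (θ,73), (ι,71), (ι,73)}
  {θ, κ} × {71, 73} = {(θ,71), (θ,73), (κ,71), (κ,73)}
  {ι, κ} × {71, 72} = {(ι,71), (ι,72), (κ,71), (κ,72)}
  {ι, κ} × {71, 73} = {(ι,71), (ι,73), (κ,71), (κ,73)}
  {θ, ι} × {71, 72, 73} = {(θ,71), (θ,72), (θ,73), (ι,71), (ι,72), (ι,73)}
  {θ, κ} × {71, 72, 73} = {(θ,71), (θ,72), (θ,73), (κ,71), (κ,72), (κ,73)}
  {θ, ι, κ} × {71, 72} = {(θ,71), (θ,72), (ι,71), (ι,72), (κ,71), (κ,72)}
  {θ, ι, κ} × {71, 73} = {(θ,71), (θ,73), (ι,71), (ι,73), (κ,71), (κ,73)}
  {ι, κ} × {71, 72, 73} = {(ι,71), (ι,72), (ι,73), (κ,71), (κ,72), (κ,73)}
  {θ, ι, κ} × {71, 72, 73} = {(θ,71), (θ,72), (θ,73), (ι,71), (ι,72), (ι,73), (κ,71), (κ,72), (κ,73)}
These 29 distinct sets form the basis B.
Close under arbitrary unions to get τ_{X×Y}; counting gives |τ_{X×Y}| = 125.


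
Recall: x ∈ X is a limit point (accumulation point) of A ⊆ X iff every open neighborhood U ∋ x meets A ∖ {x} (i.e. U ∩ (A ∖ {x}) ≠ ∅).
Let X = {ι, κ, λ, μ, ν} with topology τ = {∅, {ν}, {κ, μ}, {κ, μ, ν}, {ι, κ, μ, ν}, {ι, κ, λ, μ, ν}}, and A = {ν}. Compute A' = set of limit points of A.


A' = {ι, λ}

For each x ∈ X, list the open sets U ∈ τ with x ∈ U, then check whether U ∩ (A ∖ {x}) ≠ ∅ for every such U.
  x = ι: opens ∋ x are {ι, κ, μ, ν}, {ι, κ, λ, μ, ν}; each meets A ∖ {ι}, so x IS a limit point.
  x = κ: open {κ, μ} ∋ x has {κ, μ} ∩ (A ∖ {κ}) = ∅, so x is NOT a limit point.
  x = λ: opens ∋ x are {ι, κ, λ, μ, ν}; each meets A ∖ {λ}, so x IS a limit point.
  x = μ: open {κ, μ} ∋ x has {κ, μ} ∩ (A ∖ {μ}) = ∅, so x is NOT a limit point.
  x = ν: open {ν} ∋ x has {ν} ∩ (A ∖ {ν}) = ∅, so x is NOT a limit point.
Collecting: A' = {ι, λ}.


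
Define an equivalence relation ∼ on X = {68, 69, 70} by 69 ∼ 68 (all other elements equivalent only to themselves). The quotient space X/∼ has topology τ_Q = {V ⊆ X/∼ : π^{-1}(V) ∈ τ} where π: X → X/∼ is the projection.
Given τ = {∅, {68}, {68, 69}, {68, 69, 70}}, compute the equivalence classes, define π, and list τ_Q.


X/∼ = {[68=69], [70]}; |τ_Q| = 3.

Equivalence classes: [68=69], [70].
Quotient map π: X → X/∼ sends 68 ↦ [68=69], 69 ↦ [68=69], 70 ↦ [70].
For each subset V ⊆ X/∼, compute π^{-1}(V) ⊆ X and check whether π^{-1}(V) ∈ τ. V is open in τ_Q iff π^{-1}(V) ∈ τ.
  V = {}: π^{-1}(V) = ∅ ∈ τ ✓.
  V = {[68=69]}: π^{-1}(V) = {68, 69} ∈ τ ✓.
  V = {[70]}: π^{-1}(V) = {70} ∉ τ ✗.
  V = {[68=69], [70]}: π^{-1}(V) = {68, 69, 70} ∈ τ ✓.
Open sets in the quotient: τ_Q = {{}, {[68=69]}, {[68=69], [70]}} (3 elements).


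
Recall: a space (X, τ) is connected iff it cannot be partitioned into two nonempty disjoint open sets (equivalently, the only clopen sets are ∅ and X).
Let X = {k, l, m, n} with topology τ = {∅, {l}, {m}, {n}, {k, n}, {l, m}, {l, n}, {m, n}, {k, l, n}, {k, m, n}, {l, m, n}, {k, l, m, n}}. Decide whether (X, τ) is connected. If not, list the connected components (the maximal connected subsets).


(X, τ) is disconnected; components = [{l}, {m}, {k, n}].

Find clopen sets (U ∈ τ with X ∖ U ∈ τ):
  U = ∅, X ∖ U = {k, l, m, n} — both open, so U is clopen.
  U = {l}, X ∖ U = {k, m, n} — both open, so U is clopen.
  U = {m}, X ∖ U = {k, l, n} — both open, so U is clopen.
  U = {k, n}, X ∖ U = {l, m} — both open, so U is clopen.
  U = {l, m}, X ∖ U = {k, n} — both open, so U is clopen.
  U = {k, l, n}, X ∖ U = {m} — both open, so U is clopen.
  U = {k, m, n}, X ∖ U = {l} — both open, so U is clopen.
  U = {k, l, m, n}, X ∖ U = ∅ — both open, so U is clopen.
Nontrivial clopen(s) exist: e.g. {k, m, n}. So (X, τ) is disconnected.
Compute connected components by grouping points that agree on all clopens:
  component: {l}
  component: {m}
  component: {k, n}


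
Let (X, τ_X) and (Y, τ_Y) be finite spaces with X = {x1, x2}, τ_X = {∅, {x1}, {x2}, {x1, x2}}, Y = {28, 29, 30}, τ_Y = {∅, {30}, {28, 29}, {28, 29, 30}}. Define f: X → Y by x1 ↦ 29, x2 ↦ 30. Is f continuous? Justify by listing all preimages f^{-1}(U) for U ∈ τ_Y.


f IS continuous.

Compute f^{-1}(U) for each U ∈ τ_Y:
  U = ∅: f^{-1}(U) = ∅ ∈ τ_X ✓.
  U = {30}: f^{-1}(U) = {x2} ∈ τ_X ✓.
  U = {28, 29}: f^{-1}(U) = {x1} ∈ τ_X ✓.
  U = {28, 29, 30}: f^{-1}(U) = {x1, x2} ∈ τ_X ✓.
Every preimage lies in τ_X, so f IS continuous.


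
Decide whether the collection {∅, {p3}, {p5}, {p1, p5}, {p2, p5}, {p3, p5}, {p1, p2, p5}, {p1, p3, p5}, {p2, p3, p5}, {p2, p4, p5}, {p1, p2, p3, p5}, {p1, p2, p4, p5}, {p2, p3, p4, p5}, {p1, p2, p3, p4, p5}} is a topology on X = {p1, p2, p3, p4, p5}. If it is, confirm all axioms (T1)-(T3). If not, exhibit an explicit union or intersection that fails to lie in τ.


τ IS a topology on X.

Axiom (T1): ∅ ∈ τ? Yes; X ∈ τ? Yes.
Axiom (T2/T3): check pairwise unions and intersections of members of τ.
All pairwise intersections and unions checked — each lies in τ. Therefore τ satisfies (T1), (T2), (T3): it IS a topology on X.


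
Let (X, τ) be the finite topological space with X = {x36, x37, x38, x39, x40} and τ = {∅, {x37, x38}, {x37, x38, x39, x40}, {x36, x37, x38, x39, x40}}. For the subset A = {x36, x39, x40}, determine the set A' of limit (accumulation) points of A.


A' = {x36, x39, x40}

For each x ∈ X, list the open sets U ∈ τ with x ∈ U, then check whether U ∩ (A ∖ {x}) ≠ ∅ for every such U.
  x = x36: opens ∋ x are {x36, x37, x38, x39, x40}; each meets A ∖ {x36}, so x IS a limit point.
  x = x37: open {x37, x38} ∋ x has {x37, x38} ∩ (A ∖ {x37}) = ∅, so x is NOT a limit point.
  x = x38: open {x37, x38} ∋ x has {x37, x38} ∩ (A ∖ {x38}) = ∅, so x is NOT a limit point.
  x = x39: opens ∋ x are {x37, x38, x39, x40}, {x36, x37, x38, x39, x40}; each meets A ∖ {x39}, so x IS a limit point.
  x = x40: opens ∋ x are {x37, x38, x39, x40}, {x36, x37, x38, x39, x40}; each meets A ∖ {x40}, so x IS a limit point.
Collecting: A' = {x36, x39, x40}.


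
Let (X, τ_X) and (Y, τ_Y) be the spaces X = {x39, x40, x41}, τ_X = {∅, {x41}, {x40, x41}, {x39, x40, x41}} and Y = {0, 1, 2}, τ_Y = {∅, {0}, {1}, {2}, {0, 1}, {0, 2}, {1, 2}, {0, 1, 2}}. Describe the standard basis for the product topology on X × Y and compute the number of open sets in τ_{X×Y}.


Basis B = {∅ × ∅, {x41} × {0}, {x41} × {1}, {x41} × {2}, {x40, x41} × {0}, {x40, x41} × {1}, {x40, x41} × {2}, {x41} × {0, 1}, {x41} × {0, 2}, {x41} × {1, 2}, {x39, x40, x41} × {0}, {x39, x40, x41} × {1}, {x39, x40, x41} × {2}, {x41} × {0, 1, 2}, {x40, x41} × {0, 1}, {x40, x41} × {0, 2}, {x40, x41} × {1, 2}, {x39, x40, x41} × {0, 1}, {x39, x40, x41} × {0, 2}, {x39, x40, x41} × {1, 2}, {x40, x41} × {0, 1, 2}, {x39, x40, x41} × {0, 1, 2}}; |τ_{X×Y}| = 64.

Enumerate products U × V with U ∈ τ_X, V ∈ τ_Y (deduplicated):
  ∅ × ∅ = {} (∅)
  {x41} × {0} = {(x41,0)}
  {x41} × {1} = {(x41,1)}
  {x41} × {2} = {(x41,2)}
  {x40, x41} × {0} = {(x40,0), (x41,0)}
  {x40, x41} × {1} = {(x40,1), (x41,1)}
  {x40, x41} × {2} = {(x40,2), (x41,2)}
  {x41} × {0, 1} = {(x41,0), (x41,1)}
  {x41} × {0, 2} = {(x41,0), (x41,2)}
  {x41} × {1, 2} = {(x41,1), (x41,2)}
  {x39, x40, x41} × {0} = {(x39,0), (x40,0), (x41,0)}
  {x39, x40, x41} × {1} = {(x39,1), (x40,1), (x41,1)}
  {x39, x40, x41} × {2} = {(x39,2), (x40,2), (x41,2)}
  {x41} × {0, 1, 2} = {(x41,0), (x41,1), (x41,2)}
  {x40, x41} × {0, 1} = {(x40,0), (x40,1), (x41,0), (x41,1)}
  {x40, x41} × {0, 2} = {(x40,0), (x40,2), (x41,0), (x41,2)}
  {x40, x41} × {1, 2} = {(x40,1), (x40,2), (x41,1), (x41,2)}
  {x39, x40, x41} × {0, 1} = {(x39,0), (x39,1), (x40,0), (x40,1), (x41,0), (x41,1)}
  {x39, x40, x41} × {0, 2} = {(x39,0), (x39,2), (x40,0), (x40,2), (x41,0), (x41,2)}
  {x39, x40, x41} × {1, 2} = {(x39,1), (x39,2), (x40,1), (x40,2), (x41,1), (x41,2)}
  {x40, x41} × {0, 1, 2} = {(x40,0), (x40,1), (x40,2), (x41,0), (x41,1), (x41,2)}
  {x39, x40, x41} × {0, 1, 2} = {(x39,0), (x39,1), (x39,2), (x40,0), (x40,1), (x40,2), (x41,0), (x41,1), (x41,2)}
These 22 distinct sets form the basis B.
Close under arbitrary unions to get τ_{X×Y}; counting gives |τ_{X×Y}| = 64.


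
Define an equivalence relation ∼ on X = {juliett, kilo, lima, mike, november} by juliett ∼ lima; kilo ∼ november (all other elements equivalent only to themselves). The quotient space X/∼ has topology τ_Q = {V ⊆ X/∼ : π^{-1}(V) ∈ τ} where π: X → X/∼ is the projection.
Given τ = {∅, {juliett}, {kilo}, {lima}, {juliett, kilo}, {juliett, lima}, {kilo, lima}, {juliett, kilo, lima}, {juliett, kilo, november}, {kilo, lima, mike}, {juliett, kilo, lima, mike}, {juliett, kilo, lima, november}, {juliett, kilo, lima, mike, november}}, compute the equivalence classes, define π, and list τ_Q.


X/∼ = {[juliett=lima], [kilo=november], [mike]}; |τ_Q| = 4.

Equivalence classes: [juliett=lima], [kilo=november], [mike].
Quotient map π: X → X/∼ sends juliett ↦ [juliett=lima], kilo ↦ [kilo=november], lima ↦ [juliett=lima], mike ↦ [mike], november ↦ [kilo=november].
For each subset V ⊆ X/∼, compute π^{-1}(V) ⊆ X and check whether π^{-1}(V) ∈ τ. V is open in τ_Q iff π^{-1}(V) ∈ τ.
  V = {}: π^{-1}(V) = ∅ ∈ τ ✓.
  V = {[juliett=lima]}: π^{-1}(V) = {juliett, lima} ∈ τ ✓.
  V = {[kilo=november]}: π^{-1}(V) = {kilo, november} ∉ τ ✗.
  V = {[juliett=lima], [kilo=november]}: π^{-1}(V) = {juliett, kilo, lima, november} ∈ τ ✓.
  V = {[mike]}: π^{-1}(V) = {mike} ∉ τ ✗.
  V = {[juliett=lima], [mike]}: π^{-1}(V) = {juliett, lima, mike} ∉ τ ✗.
  V = {[kilo=november], [mike]}: π^{-1}(V) = {kilo, mike, november} ∉ τ ✗.
  V = {[juliett=lima], [kilo=november], [mike]}: π^{-1}(V) = {juliett, kilo, lima, mike, november} ∈ τ ✓.
Open sets in the quotient: τ_Q = {{}, {[juliett=lima]}, {[juliett=lima], [kilo=november]}, {[juliett=lima], [kilo=november], [mike]}} (4 elements).


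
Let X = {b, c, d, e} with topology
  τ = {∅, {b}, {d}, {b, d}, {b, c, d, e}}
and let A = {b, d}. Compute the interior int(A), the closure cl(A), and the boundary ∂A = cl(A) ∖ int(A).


int(A) = {b, d}, cl(A) = {b, c, d, e}, ∂A = {c, e}.

Closed sets in (X, τ) are complements of opens:
  closed(X, τ) = {∅, {c, e}, {b, c, e}, {c, d, e}, {b, c, d, e}}.
int(A) = ⋃ {U ∈ τ : U ⊆ A}. Opens contained in A: ∅, {b}, {d}, {b, d}.
Taking the union of these: int(A) = {b, d}.
cl(A) = ⋂ {C closed : A ⊆ C}. Closed sets containing A: {b, c, d, e}.
Intersecting these: cl(A) = {b, c, d, e}.
∂A = cl(A) ∖ int(A) = {b, c, d, e} ∖ {b, d} = {c, e}.


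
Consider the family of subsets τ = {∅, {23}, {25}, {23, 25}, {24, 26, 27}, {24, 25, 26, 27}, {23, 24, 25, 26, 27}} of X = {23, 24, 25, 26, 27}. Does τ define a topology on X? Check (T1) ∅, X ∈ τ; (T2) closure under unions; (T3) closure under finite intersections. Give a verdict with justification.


τ is NOT a topology on X.

Axiom (T1): ∅ ∈ τ? Yes; X ∈ τ? Yes.
Axiom (T2/T3): check pairwise unions and intersections of members of τ.
Counterexample for (T2): {23} ∪ {24, 26, 27} = {23, 24, 26, 27} ∉ τ. Therefore τ is NOT a topology.


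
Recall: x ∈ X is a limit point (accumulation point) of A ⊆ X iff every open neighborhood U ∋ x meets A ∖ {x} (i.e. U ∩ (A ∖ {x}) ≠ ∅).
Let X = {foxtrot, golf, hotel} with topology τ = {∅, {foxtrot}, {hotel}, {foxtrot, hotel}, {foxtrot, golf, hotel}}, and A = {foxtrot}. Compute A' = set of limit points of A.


A' = {golf}

For each x ∈ X, list the open sets U ∈ τ with x ∈ U, then check whether U ∩ (A ∖ {x}) ≠ ∅ for every such U.
  x = foxtrot: open {foxtrot} ∋ x has {foxtrot} ∩ (A ∖ {foxtrot}) = ∅, so x is NOT a limit point.
  x = golf: opens ∋ x are {foxtrot, golf, hotel}; each meets A ∖ {golf}, so x IS a limit point.
  x = hotel: open {hotel} ∋ x has {hotel} ∩ (A ∖ {hotel}) = ∅, so x is NOT a limit point.
Collecting: A' = {golf}.


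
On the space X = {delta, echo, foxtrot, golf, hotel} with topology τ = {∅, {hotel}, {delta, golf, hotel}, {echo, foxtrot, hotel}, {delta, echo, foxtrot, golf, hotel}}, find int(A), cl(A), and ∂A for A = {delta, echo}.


int(A) = ∅, cl(A) = {delta, echo, foxtrot, golf}, ∂A = {delta, echo, foxtrot, golf}.

Closed sets in (X, τ) are complements of opens:
  closed(X, τ) = {∅, {delta, golf}, {echo, foxtrot}, {delta, echo, foxtrot, golf}, {delta, echo, foxtrot, golf, hotel}}.
int(A) = ⋃ {U ∈ τ : U ⊆ A}. Opens contained in A: ∅.
Taking the union of these: int(A) = ∅.
cl(A) = ⋂ {C closed : A ⊆ C}. Closed sets containing A: {delta, echo, foxtrot, golf}, {delta, echo, foxtrot, golf, hotel}.
Intersecting these: cl(A) = {delta, echo, foxtrot, golf}.
∂A = cl(A) ∖ int(A) = {delta, echo, foxtrot, golf} ∖ ∅ = {delta, echo, foxtrot, golf}.


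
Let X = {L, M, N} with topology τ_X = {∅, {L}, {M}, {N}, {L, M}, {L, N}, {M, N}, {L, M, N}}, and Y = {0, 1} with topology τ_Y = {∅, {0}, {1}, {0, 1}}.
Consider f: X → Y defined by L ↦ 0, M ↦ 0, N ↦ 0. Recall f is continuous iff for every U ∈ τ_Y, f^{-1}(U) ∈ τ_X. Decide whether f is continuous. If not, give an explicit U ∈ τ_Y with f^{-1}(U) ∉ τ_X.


f IS continuous.

Compute f^{-1}(U) for each U ∈ τ_Y:
  U = ∅: f^{-1}(U) = ∅ ∈ τ_X ✓.
  U = {0}: f^{-1}(U) = {L, M, N} ∈ τ_X ✓.
  U = {1}: f^{-1}(U) = ∅ ∈ τ_X ✓.
  U = {0, 1}: f^{-1}(U) = {L, M, N} ∈ τ_X ✓.
Every preimage lies in τ_X, so f IS continuous.


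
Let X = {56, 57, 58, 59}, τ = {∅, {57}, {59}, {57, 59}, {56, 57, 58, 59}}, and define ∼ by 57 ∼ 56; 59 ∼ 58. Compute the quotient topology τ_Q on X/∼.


X/∼ = {[56=57], [58=59]}; |τ_Q| = 2.

Equivalence classes: [56=57], [58=59].
Quotient map π: X → X/∼ sends 56 ↦ [56=57], 57 ↦ [56=57], 58 ↦ [58=59], 59 ↦ [58=59].
For each subset V ⊆ X/∼, compute π^{-1}(V) ⊆ X and check whether π^{-1}(V) ∈ τ. V is open in τ_Q iff π^{-1}(V) ∈ τ.
  V = {}: π^{-1}(V) = ∅ ∈ τ ✓.
  V = {[56=57]}: π^{-1}(V) = {56, 57} ∉ τ ✗.
  V = {[58=59]}: π^{-1}(V) = {58, 59} ∉ τ ✗.
  V = {[56=57], [58=59]}: π^{-1}(V) = {56, 57, 58, 59} ∈ τ ✓.
Open sets in the quotient: τ_Q = {{}, {[56=57], [58=59]}} (2 elements).


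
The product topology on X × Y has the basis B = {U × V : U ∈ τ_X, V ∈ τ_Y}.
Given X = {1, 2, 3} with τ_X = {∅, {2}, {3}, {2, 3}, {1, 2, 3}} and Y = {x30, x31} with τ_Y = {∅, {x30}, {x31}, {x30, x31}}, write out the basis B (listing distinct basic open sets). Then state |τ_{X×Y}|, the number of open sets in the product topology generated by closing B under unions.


Basis B = {∅ × ∅, {2} × {x30}, {2} × {x31}, {3} × {x30}, {3} × {x31}, {2} × {x30, x31}, {2, 3} × {x30}, {2, 3} × {x31}, {3} × {x30, x31}, {1, 2, 3} × {x30}, {1, 2, 3} × {x31}, {2, 3} × {x30, x31}, {1, 2, 3} × {x30, x31}}; |τ_{X×Y}| = 25.

Enumerate products U × V with U ∈ τ_X, V ∈ τ_Y (deduplicated):
  ∅ × ∅ = {} (∅)
  {2} × {x30} = {(2,x30)}
  {2} × {x31} = {(2,x31)}
  {3} × {x30} = {(3,x30)}
  {3} × {x31} = {(3,x31)}
  {2} × {x30, x31} = {(2,x30), (2,x31)}
  {2, 3} × {x30} = {(2,x30), (3,x30)}
  {2, 3} × {x31} = {(2,x31), (3,x31)}
  {3} × {x30, x31} = {(3,x30), (3,x31)}
  {1, 2, 3} × {x30} = {(1,x30), (2,x30), (3,x30)}
  {1, 2, 3} × {x31} = {(1,x31), (2,x31), (3,x31)}
  {2, 3} × {x30, x31} = {(2,x30), (2,x31), (3,x30), (3,x31)}
  {1, 2, 3} × {x30, x31} = {(1,x30), (1,x31), (2,x30), (2,x31), (3,x30), (3,x31)}
These 13 distinct sets form the basis B.
Close under arbitrary unions to get τ_{X×Y}; counting gives |τ_{X×Y}| = 25.


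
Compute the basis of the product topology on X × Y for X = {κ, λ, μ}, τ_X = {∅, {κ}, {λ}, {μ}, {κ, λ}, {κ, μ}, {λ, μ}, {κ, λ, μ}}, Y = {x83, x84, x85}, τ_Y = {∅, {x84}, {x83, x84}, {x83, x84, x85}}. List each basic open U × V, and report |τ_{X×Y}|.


Basis B = {∅ × ∅, {κ} × {x84}, {λ} × {x84}, {μ} × {x84}, {κ} × {x83, x84}, {κ, λ} × {x84}, {κ, μ} × {x84}, {λ} × {x83, x84}, {λ, μ} × {x84}, {μ} × {x83, x84}, {κ} × {x83, x84, x85}, {κ, λ, μ} × {x84}, {λ} × {x83, x84, x85}, {μ} × {x83, x84, x85}, {κ, λ} × {x83, x84}, {κ, μ} × {x83, x84}, {λ, μ} × {x83, x84}, {κ, λ} × {x83, x84, x85}, {κ, μ} × {x83, x84, x85}, {κ, λ, μ} × {x83, x84}, {λ, μ} × {x83, x84, x85}, {κ, λ, μ} × {x83, x84, x85}}; |τ_{X×Y}| = 64.

Enumerate products U × V with U ∈ τ_X, V ∈ τ_Y (deduplicated):
  ∅ × ∅ = {} (∅)
  {κ} × {x84} = {(κ,x84)}
  {λ} × {x84} = {(λ,x84)}
  {μ} × {x84} = {(μ,x84)}
  {κ} × {x83, x84} = {(κ,x83), (κ,x84)}
  {κ, λ} × {x84} = {(κ,x84), (λ,x84)}
  {κ, μ} × {x84} = {(κ,x84), (μ,x84)}
  {λ} × {x83, x84} = {(λ,x83), (λ,x84)}
  {λ, μ} × {x84} = {(λ,x84), (μ,x84)}
  {μ} × {x83, x84} = {(μ,x83), (μ,x84)}
  {κ} × {x83, x84, x85} = {(κ,x83), (κ,x84), (κ,x85)}
  {κ, λ, μ} × {x84} = {(κ,x84), (λ,x84), (μ,x84)}
  {λ} × {x83, x84, x85} = {(λ,x83), (λ,x84), (λ,x85)}
  {μ} × {x83, x84, x85} = {(μ,x83), (μ,x84), (μ,x85)}
  {κ, λ} × {x83, x84} = {(κ,x83), (κ,x84), (λ,x83), (λ,x84)}
  {κ, μ} × {x83, x84} = {(κ,x83), (κ,x84), (μ,x83), (μ,x84)}
  {λ, μ} × {x83, x84} = {(λ,x83), (λ,x84), (μ,x83), (μ,x84)}
  {κ, λ} × {x83, x84, x85} = {(κ,x83), (κ,x84), (κ,x85), (λ,x83), (λ,x84), (λ,x85)}
  {κ, μ} × {x83, x84, x85} = {(κ,x83), (κ,x84), (κ,x85), (μ,x83), (μ,x84), (μ,x85)}
  {κ, λ, μ} × {x83, x84} = {(κ,x83), (κ,x84), (λ,x83), (λ,x84), (μ,x83), (μ,x84)}
  {λ, μ} × {x83, x84, x85} = {(λ,x83), (λ,x84), (λ,x85), (μ,x83), (μ,x84), (μ,x85)}
  {κ, λ, μ} × {x83, x84, x85} = {(κ,x83), (κ,x84), (κ,x85), (λ,x83), (λ,x84), (λ,x85), (μ,x83), (μ,x84), (μ,x85)}
These 22 distinct sets form the basis B.
Close under arbitrary unions to get τ_{X×Y}; counting gives |τ_{X×Y}| = 64.


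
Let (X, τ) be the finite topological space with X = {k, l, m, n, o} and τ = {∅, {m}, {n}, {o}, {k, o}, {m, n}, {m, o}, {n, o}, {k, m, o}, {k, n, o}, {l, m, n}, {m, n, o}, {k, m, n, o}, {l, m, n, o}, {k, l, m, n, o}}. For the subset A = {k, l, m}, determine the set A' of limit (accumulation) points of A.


A' = {l}

For each x ∈ X, list the open sets U ∈ τ with x ∈ U, then check whether U ∩ (A ∖ {x}) ≠ ∅ for every such U.
  x = k: open {k, o} ∋ x has {k, o} ∩ (A ∖ {k}) = ∅, so x is NOT a limit point.
  x = l: opens ∋ x are {l, m, n}, {l, m, n, o}, {k, l, m, n, o}; each meets A ∖ {l}, so x IS a limit point.
  x = m: open {m} ∋ x has {m} ∩ (A ∖ {m}) = ∅, so x is NOT a limit point.
  x = n: open {n} ∋ x has {n} ∩ (A ∖ {n}) = ∅, so x is NOT a limit point.
  x = o: open {o} ∋ x has {o} ∩ (A ∖ {o}) = ∅, so x is NOT a limit point.
Collecting: A' = {l}.


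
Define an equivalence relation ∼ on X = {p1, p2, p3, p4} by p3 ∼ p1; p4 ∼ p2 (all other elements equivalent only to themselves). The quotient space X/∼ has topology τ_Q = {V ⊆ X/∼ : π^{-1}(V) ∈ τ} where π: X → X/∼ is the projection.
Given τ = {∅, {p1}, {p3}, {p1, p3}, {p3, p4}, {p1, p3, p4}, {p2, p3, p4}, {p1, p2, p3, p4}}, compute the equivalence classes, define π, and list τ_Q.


X/∼ = {[p1=p3], [p2=p4]}; |τ_Q| = 3.

Equivalence classes: [p1=p3], [p2=p4].
Quotient map π: X → X/∼ sends p1 ↦ [p1=p3], p2 ↦ [p2=p4], p3 ↦ [p1=p3], p4 ↦ [p2=p4].
For each subset V ⊆ X/∼, compute π^{-1}(V) ⊆ X and check whether π^{-1}(V) ∈ τ. V is open in τ_Q iff π^{-1}(V) ∈ τ.
  V = {}: π^{-1}(V) = ∅ ∈ τ ✓.
  V = {[p1=p3]}: π^{-1}(V) = {p1, p3} ∈ τ ✓.
  V = {[p2=p4]}: π^{-1}(V) = {p2, p4} ∉ τ ✗.
  V = {[p1=p3], [p2=p4]}: π^{-1}(V) = {p1, p2, p3, p4} ∈ τ ✓.
Open sets in the quotient: τ_Q = {{}, {[p1=p3]}, {[p1=p3], [p2=p4]}} (3 elements).


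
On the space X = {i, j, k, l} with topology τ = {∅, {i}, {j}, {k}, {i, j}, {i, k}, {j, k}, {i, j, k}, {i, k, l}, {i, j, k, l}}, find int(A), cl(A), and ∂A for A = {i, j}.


int(A) = {i, j}, cl(A) = {i, j, l}, ∂A = {l}.

Closed sets in (X, τ) are complements of opens:
  closed(X, τ) = {∅, {j}, {l}, {i, l}, {j, l}, {k, l}, {i, j, l}, {i, k, l}, {j, k, l}, {i, j, k, l}}.
int(A) = ⋃ {U ∈ τ : U ⊆ A}. Opens contained in A: ∅, {i}, {j}, {i, j}.
Taking the union of these: int(A) = {i, j}.
cl(A) = ⋂ {C closed : A ⊆ C}. Closed sets containing A: {i, j, l}, {i, j, k, l}.
Intersecting these: cl(A) = {i, j, l}.
∂A = cl(A) ∖ int(A) = {i, j, l} ∖ {i, j} = {l}.


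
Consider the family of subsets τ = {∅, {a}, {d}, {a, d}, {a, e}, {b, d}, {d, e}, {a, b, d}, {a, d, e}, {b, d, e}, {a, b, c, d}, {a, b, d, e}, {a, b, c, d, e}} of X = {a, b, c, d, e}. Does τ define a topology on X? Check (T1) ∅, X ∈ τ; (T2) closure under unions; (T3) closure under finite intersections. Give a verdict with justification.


τ is NOT a topology on X.

Axiom (T1): ∅ ∈ τ? Yes; X ∈ τ? Yes.
Axiom (T2/T3): check pairwise unions and intersections of members of τ.
Counterexample for (T3): {a, e} ∩ {d, e} = {e} ∉ τ. Therefore τ is NOT a topology.


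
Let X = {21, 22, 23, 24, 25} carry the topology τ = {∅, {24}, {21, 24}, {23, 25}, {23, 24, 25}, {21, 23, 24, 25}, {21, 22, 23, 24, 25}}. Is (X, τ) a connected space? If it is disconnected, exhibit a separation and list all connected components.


(X, τ) is connected.

Find clopen sets (U ∈ τ with X ∖ U ∈ τ):
  U = ∅, X ∖ U = {21, 22, 23, 24, 25} — both open, so U is clopen.
  U = {21, 22, 23, 24, 25}, X ∖ U = ∅ — both open, so U is clopen.
Only trivial clopens (∅ and X) exist, so (X, τ) is connected.
Compute connected components by grouping points that agree on all clopens:
  component: {21, 22, 23, 24, 25}


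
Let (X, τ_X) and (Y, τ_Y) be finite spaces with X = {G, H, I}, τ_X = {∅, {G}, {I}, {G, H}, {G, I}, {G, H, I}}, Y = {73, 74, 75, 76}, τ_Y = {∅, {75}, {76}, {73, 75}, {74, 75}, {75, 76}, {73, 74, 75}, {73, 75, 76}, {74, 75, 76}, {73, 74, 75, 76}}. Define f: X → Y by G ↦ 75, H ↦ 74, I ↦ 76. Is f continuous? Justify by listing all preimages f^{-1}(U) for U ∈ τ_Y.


f IS continuous.

Compute f^{-1}(U) for each U ∈ τ_Y:
  U = ∅: f^{-1}(U) = ∅ ∈ τ_X ✓.
  U = {75}: f^{-1}(U) = {G} ∈ τ_X ✓.
  U = {76}: f^{-1}(U) = {I} ∈ τ_X ✓.
  U = {73, 75}: f^{-1}(U) = {G} ∈ τ_X ✓.
  U = {74, 75}: f^{-1}(U) = {G, H} ∈ τ_X ✓.
  U = {75, 76}: f^{-1}(U) = {G, I} ∈ τ_X ✓.
  U = {73, 74, 75}: f^{-1}(U) = {G, H} ∈ τ_X ✓.
  U = {73, 75, 76}: f^{-1}(U) = {G, I} ∈ τ_X ✓.
  U = {74, 75, 76}: f^{-1}(U) = {G, H, I} ∈ τ_X ✓.
  U = {73, 74, 75, 76}: f^{-1}(U) = {G, H, I} ∈ τ_X ✓.
Every preimage lies in τ_X, so f IS continuous.


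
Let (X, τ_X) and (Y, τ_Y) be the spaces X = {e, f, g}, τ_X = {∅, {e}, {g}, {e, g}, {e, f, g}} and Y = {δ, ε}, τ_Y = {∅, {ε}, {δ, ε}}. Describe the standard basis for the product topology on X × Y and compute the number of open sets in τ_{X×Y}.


Basis B = {∅ × ∅, {e} × {ε}, {g} × {ε}, {e} × {δ, ε}, {e, g} × {ε}, {g} × {δ, ε}, {e, f, g} × {ε}, {e, g} × {δ, ε}, {e, f, g} × {δ, ε}}; |τ_{X×Y}| = 14.

Enumerate products U × V with U ∈ τ_X, V ∈ τ_Y (deduplicated):
  ∅ × ∅ = {} (∅)
  {e} × {ε} = {(e,ε)}
  {g} × {ε} = {(g,ε)}
  {e} × {δ, ε} = {(e,δ), (e,ε)}
  {e, g} × {ε} = {(e,ε), (g,ε)}
  {g} × {δ, ε} = {(g,δ), (g,ε)}
  {e, f, g} × {ε} = {(e,ε), (f,ε), (g,ε)}
  {e, g} × {δ, ε} = {(e,δ), (e,ε), (g,δ), (g,ε)}
  {e, f, g} × {δ, ε} = {(e,δ), (e,ε), (f,δ), (f,ε), (g,δ), (g,ε)}
These 9 distinct sets form the basis B.
Close under arbitrary unions to get τ_{X×Y}; counting gives |τ_{X×Y}| = 14.


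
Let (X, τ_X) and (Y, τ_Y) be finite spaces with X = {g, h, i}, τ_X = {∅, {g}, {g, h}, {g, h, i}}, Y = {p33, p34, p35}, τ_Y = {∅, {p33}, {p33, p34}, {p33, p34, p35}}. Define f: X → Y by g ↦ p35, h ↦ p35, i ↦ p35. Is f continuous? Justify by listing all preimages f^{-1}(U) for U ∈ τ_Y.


f IS continuous.

Compute f^{-1}(U) for each U ∈ τ_Y:
  U = ∅: f^{-1}(U) = ∅ ∈ τ_X ✓.
  U = {p33}: f^{-1}(U) = ∅ ∈ τ_X ✓.
  U = {p33, p34}: f^{-1}(U) = ∅ ∈ τ_X ✓.
  U = {p33, p34, p35}: f^{-1}(U) = {g, h, i} ∈ τ_X ✓.
Every preimage lies in τ_X, so f IS continuous.


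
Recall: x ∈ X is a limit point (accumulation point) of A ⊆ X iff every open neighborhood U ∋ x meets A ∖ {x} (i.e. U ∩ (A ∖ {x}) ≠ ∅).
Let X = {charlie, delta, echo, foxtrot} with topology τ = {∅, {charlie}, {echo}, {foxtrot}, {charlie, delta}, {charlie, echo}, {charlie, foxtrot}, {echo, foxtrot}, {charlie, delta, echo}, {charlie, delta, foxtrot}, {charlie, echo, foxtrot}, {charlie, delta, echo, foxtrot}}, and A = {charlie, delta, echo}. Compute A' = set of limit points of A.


A' = {delta}

For each x ∈ X, list the open sets U ∈ τ with x ∈ U, then check whether U ∩ (A ∖ {x}) ≠ ∅ for every such U.
  x = charlie: open {charlie} ∋ x has {charlie} ∩ (A ∖ {charlie}) = ∅, so x is NOT a limit point.
  x = delta: opens ∋ x are {charlie, delta}, {charlie, delta, echo}, {charlie, delta, foxtrot}, {charlie, delta, echo, foxtrot}; each meets A ∖ {delta}, so x IS a limit point.
  x = echo: open {echo} ∋ x has {echo} ∩ (A ∖ {echo}) = ∅, so x is NOT a limit point.
  x = foxtrot: open {foxtrot} ∋ x has {foxtrot} ∩ (A ∖ {foxtrot}) = ∅, so x is NOT a limit point.
Collecting: A' = {delta}.


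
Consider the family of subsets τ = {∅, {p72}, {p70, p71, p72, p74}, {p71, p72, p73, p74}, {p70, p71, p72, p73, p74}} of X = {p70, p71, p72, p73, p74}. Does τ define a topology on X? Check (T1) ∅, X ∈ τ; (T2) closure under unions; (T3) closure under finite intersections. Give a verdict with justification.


τ is NOT a topology on X.

Axiom (T1): ∅ ∈ τ? Yes; X ∈ τ? Yes.
Axiom (T2/T3): check pairwise unions and intersections of members of τ.
Counterexample for (T3): {p70, p71, p72, p74} ∩ {p71, p72, p73, p74} = {p71, p72, p74} ∉ τ. Therefore τ is NOT a topology.


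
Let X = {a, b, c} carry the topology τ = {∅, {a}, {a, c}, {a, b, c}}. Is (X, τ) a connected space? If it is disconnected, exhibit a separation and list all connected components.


(X, τ) is connected.

Find clopen sets (U ∈ τ with X ∖ U ∈ τ):
  U = ∅, X ∖ U = {a, b, c} — both open, so U is clopen.
  U = {a, b, c}, X ∖ U = ∅ — both open, so U is clopen.
Only trivial clopens (∅ and X) exist, so (X, τ) is connected.
Compute connected components by grouping points that agree on all clopens:
  component: {a, b, c}


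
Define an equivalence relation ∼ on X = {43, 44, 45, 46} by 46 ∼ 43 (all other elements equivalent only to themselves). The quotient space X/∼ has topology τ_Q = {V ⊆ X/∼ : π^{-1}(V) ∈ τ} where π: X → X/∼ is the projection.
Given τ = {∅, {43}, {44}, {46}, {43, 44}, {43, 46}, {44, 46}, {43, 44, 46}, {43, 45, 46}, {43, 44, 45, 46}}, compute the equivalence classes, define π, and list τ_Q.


X/∼ = {[43=46], [44], [45]}; |τ_Q| = 6.

Equivalence classes: [43=46], [44], [45].
Quotient map π: X → X/∼ sends 43 ↦ [43=46], 44 ↦ [44], 45 ↦ [45], 46 ↦ [43=46].
For each subset V ⊆ X/∼, compute π^{-1}(V) ⊆ X and check whether π^{-1}(V) ∈ τ. V is open in τ_Q iff π^{-1}(V) ∈ τ.
  V = {}: π^{-1}(V) = ∅ ∈ τ ✓.
  V = {[43=46]}: π^{-1}(V) = {43, 46} ∈ τ ✓.
  V = {[44]}: π^{-1}(V) = {44} ∈ τ ✓.
  V = {[43=46], [44]}: π^{-1}(V) = {43, 44, 46} ∈ τ ✓.
  V = {[45]}: π^{-1}(V) = {45} ∉ τ ✗.
  V = {[43=46], [45]}: π^{-1}(V) = {43, 45, 46} ∈ τ ✓.
  V = {[44], [45]}: π^{-1}(V) = {44, 45} ∉ τ ✗.
  V = {[43=46], [44], [45]}: π^{-1}(V) = {43, 44, 45, 46} ∈ τ ✓.
Open sets in the quotient: τ_Q = {{}, {[43=46]}, {[44]}, {[43=46], [44]}, {[43=46], [45]}, {[43=46], [44], [45]}} (6 elements).


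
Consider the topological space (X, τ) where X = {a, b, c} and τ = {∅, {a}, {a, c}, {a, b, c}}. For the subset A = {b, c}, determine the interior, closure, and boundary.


int(A) = ∅, cl(A) = {b, c}, ∂A = {b, c}.

Closed sets in (X, τ) are complements of opens:
  closed(X, τ) = {∅, {b}, {b, c}, {a, b, c}}.
int(A) = ⋃ {U ∈ τ : U ⊆ A}. Opens contained in A: ∅.
Taking the union of these: int(A) = ∅.
cl(A) = ⋂ {C closed : A ⊆ C}. Closed sets containing A: {b, c}, {a, b, c}.
Intersecting these: cl(A) = {b, c}.
∂A = cl(A) ∖ int(A) = {b, c} ∖ ∅ = {b, c}.
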